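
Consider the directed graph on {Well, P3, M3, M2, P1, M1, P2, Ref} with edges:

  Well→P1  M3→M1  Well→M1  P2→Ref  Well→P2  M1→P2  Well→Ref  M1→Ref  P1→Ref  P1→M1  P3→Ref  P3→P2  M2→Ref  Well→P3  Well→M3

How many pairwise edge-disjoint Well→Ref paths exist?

5

Assign every edge capacity 1; by Menger, the answer equals the max flow.
Path Well→Ref (+1); total 1.
Path Well→P3→Ref (+1); total 2.
Path Well→P1→Ref (+1); total 3.
Path Well→M1→Ref (+1); total 4.
Path Well→P2→Ref (+1); total 5.
No residual Well→Ref path; max flow = 5.
Certifying cut of size 5: {M1→Ref, P2→Ref, Well→P1, Well→P3, Well→Ref}.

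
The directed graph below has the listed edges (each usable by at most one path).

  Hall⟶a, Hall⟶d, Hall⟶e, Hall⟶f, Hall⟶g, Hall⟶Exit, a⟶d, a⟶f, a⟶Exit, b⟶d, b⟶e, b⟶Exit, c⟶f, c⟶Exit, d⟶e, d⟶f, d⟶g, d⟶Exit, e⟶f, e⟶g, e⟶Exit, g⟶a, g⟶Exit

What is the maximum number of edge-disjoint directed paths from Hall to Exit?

Assign every edge capacity 1; by Menger, the answer equals the max flow.
Path Hall→Exit (+1); total 1.
Path Hall→a→Exit (+1); total 2.
Path Hall→d→Exit (+1); total 3.
Path Hall→e→Exit (+1); total 4.
Path Hall→g→Exit (+1); total 5.
No residual Hall→Exit path; max flow = 5.
Certifying cut of size 5: {Hall→Exit, Hall→a, Hall→d, Hall→e, Hall→g}.

5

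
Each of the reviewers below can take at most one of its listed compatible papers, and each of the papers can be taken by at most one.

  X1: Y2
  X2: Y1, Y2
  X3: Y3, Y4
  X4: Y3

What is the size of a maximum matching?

Unit-capacity flow: source→left, listed edges, right→sink; max matching = max flow.
Augmenting path X1→Y2 (+1); matched 1.
Augmenting path X2→Y1 (+1); matched 2.
Augmenting path X3→Y3 (+1); matched 3.
Augmenting path X4→Y3→X3→Y4 (+1); matched 4.
No augmenting path remains; maximum matching = 4.
König certificate: {X1, X2, X3, X4} is a vertex cover of size 4 (every listed pair touches it), so no matching can be larger.

4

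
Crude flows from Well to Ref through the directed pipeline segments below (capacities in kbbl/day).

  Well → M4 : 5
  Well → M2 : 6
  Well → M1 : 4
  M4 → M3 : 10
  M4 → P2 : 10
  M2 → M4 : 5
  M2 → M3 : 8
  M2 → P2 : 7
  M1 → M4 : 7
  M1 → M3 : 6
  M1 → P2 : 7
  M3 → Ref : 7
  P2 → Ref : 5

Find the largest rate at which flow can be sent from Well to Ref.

Augment Well→M4→M3→Ref: bottleneck 5, flow now 5.
Augment Well→M2→M3→Ref: bottleneck 2, flow now 7.
Augment Well→M2→P2→Ref: bottleneck 4, flow now 11.
Augment Well→M1→P2→Ref: bottleneck 1, flow now 12.
No augmenting path remains; maximum flow = 12.
In the residual graph, reachable from Well: {Well, M4, M2, M1, M3, P2}.
Min-cut edges: M3→Ref (7), P2→Ref (5); capacity 7 + 5 = 12.
This cut is saturated, so no flow can exceed 12.

12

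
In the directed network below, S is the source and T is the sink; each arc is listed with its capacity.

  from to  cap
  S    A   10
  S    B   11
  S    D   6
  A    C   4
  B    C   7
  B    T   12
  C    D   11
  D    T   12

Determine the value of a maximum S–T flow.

21

Augment S→B→T: bottleneck 11, flow now 11.
Augment S→D→T: bottleneck 6, flow now 17.
Augment S→A→C→D→T: bottleneck 4, flow now 21.
No augmenting path remains; maximum flow = 21.
In the residual graph, reachable from S: {S, A}.
Min-cut edges: S→B (11), S→D (6), A→C (4); capacity 11 + 6 + 4 = 21.
This cut is saturated, so no flow can exceed 21.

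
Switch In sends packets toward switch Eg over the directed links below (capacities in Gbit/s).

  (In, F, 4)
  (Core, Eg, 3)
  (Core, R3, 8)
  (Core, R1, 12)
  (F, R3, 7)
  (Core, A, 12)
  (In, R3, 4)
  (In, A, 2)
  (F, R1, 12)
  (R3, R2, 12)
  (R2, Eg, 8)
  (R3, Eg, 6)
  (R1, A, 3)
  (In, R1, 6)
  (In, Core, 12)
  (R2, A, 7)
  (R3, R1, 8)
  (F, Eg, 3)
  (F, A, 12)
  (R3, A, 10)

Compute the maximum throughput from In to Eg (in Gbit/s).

Augment In→Core→Eg: bottleneck 3, flow now 3.
Augment In→F→Eg: bottleneck 3, flow now 6.
Augment In→R3→Eg: bottleneck 4, flow now 10.
Augment In→Core→R3→Eg: bottleneck 2, flow now 12.
Augment In→Core→R3→R2→Eg: bottleneck 6, flow now 18.
Augment In→F→R3→R2→Eg: bottleneck 1, flow now 19.
No augmenting path remains; maximum flow = 19.
In the residual graph, reachable from In: {In, Core, R1, A}.
Min-cut edges: In→F (4), In→R3 (4), Core→R3 (8), Core→Eg (3); capacity 4 + 4 + 8 + 3 = 19.
This cut is saturated, so no flow can exceed 19.

19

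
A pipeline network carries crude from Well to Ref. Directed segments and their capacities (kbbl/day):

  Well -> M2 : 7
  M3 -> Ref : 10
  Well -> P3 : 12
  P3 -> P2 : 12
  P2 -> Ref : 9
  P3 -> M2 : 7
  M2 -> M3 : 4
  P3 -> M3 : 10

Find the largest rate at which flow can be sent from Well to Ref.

Augment Well→P3→M3→Ref: bottleneck 10, flow now 10.
Augment Well→P3→P2→Ref: bottleneck 2, flow now 12.
Augment Well→M2→M3→P3→P2→Ref: bottleneck 4, flow now 16. (uses reverse residual edge)
No augmenting path remains; maximum flow = 16.
In the residual graph, reachable from Well: {Well, M2}.
Min-cut edges: Well→P3 (12), M2→M3 (4); capacity 12 + 4 = 16.
This cut is saturated, so no flow can exceed 16.

16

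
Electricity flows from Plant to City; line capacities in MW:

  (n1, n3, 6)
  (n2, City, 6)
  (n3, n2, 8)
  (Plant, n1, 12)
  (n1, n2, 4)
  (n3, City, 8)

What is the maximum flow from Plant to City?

10

Augment Plant→n1→n2→City: bottleneck 4, flow now 4.
Augment Plant→n1→n3→City: bottleneck 6, flow now 10.
No augmenting path remains; maximum flow = 10.
In the residual graph, reachable from Plant: {Plant, n1}.
Min-cut edges: n1→n2 (4), n1→n3 (6); capacity 4 + 6 = 10.
This cut is saturated, so no flow can exceed 10.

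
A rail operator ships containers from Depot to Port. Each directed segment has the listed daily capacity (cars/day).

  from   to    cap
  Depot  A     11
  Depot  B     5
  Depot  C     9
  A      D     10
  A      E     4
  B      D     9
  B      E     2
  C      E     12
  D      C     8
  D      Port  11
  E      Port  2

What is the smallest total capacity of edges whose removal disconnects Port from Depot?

13

Augment Depot→A→D→Port: bottleneck 10, flow now 10.
Augment Depot→A→E→Port: bottleneck 1, flow now 11.
Augment Depot→B→D→Port: bottleneck 1, flow now 12.
Augment Depot→B→E→Port: bottleneck 1, flow now 13.
No augmenting path remains; maximum flow = 13.
By max-flow min-cut, the minimum cut capacity equals the max flow.
In the residual graph, reachable from Depot: {Depot, A, B, C, D, E}.
Min-cut edges: D→Port (11), E→Port (2); capacity 11 + 2 = 13.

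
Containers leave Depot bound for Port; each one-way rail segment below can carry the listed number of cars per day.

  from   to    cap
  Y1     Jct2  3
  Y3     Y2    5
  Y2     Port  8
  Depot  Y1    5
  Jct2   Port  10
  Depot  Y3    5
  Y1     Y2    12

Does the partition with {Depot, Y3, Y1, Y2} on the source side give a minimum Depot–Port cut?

Given cut capacity: 3 + 8 = 11.
Augment Depot→Y3→Y2→Port: bottleneck 5, flow now 5.
Augment Depot→Y1→Jct2→Port: bottleneck 3, flow now 8.
Augment Depot→Y1→Y2→Port: bottleneck 2, flow now 10.
No augmenting path remains; maximum flow = 10.
In the residual graph, reachable from Depot: {Depot}.
Min-cut edges: Depot→Y3 (5), Depot→Y1 (5); capacity 5 + 5 = 10.
Cut capacity 11 exceeds the max flow 10, so it is not minimum.

No — its capacity is 11, but the minimum cut has capacity 10.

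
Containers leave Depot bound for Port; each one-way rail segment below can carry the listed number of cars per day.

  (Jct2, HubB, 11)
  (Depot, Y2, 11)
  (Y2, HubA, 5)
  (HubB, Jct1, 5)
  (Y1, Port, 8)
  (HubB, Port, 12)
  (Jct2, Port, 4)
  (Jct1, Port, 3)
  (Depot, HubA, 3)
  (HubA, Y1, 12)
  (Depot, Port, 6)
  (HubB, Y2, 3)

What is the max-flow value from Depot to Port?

Augment Depot→Port: bottleneck 6, flow now 6.
Augment Depot→HubA→Y1→Port: bottleneck 3, flow now 9.
Augment Depot→Y2→HubA→Y1→Port: bottleneck 5, flow now 14.
No augmenting path remains; maximum flow = 14.
In the residual graph, reachable from Depot: {Depot, Y2}.
Min-cut edges: Depot→HubA (3), Depot→Port (6), Y2→HubA (5); capacity 3 + 6 + 5 = 14.
This cut is saturated, so no flow can exceed 14.

14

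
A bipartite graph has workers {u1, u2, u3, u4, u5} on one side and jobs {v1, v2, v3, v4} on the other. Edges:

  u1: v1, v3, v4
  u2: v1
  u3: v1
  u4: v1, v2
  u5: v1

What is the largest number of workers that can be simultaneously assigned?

3

Unit-capacity flow: source→left, listed edges, right→sink; max matching = max flow.
Augmenting path u1→v1 (+1); matched 1.
Augmenting path u4→v2 (+1); matched 2.
Augmenting path u2→v1→u1→v3 (+1); matched 3.
No augmenting path remains; maximum matching = 3.
König certificate: {u1, u4, v1} is a vertex cover of size 3 (every listed pair touches it), so no matching can be larger.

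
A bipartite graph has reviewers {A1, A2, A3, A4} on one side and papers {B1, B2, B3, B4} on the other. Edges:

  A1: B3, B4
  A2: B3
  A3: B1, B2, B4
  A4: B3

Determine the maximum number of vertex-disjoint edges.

3

Unit-capacity flow: source→left, listed edges, right→sink; max matching = max flow.
Augmenting path A1→B3 (+1); matched 1.
Augmenting path A3→B1 (+1); matched 2.
Augmenting path A2→B3→A1→B4 (+1); matched 3.
No augmenting path remains; maximum matching = 3.
König certificate: {A1, A3, B3} is a vertex cover of size 3 (every listed pair touches it), so no matching can be larger.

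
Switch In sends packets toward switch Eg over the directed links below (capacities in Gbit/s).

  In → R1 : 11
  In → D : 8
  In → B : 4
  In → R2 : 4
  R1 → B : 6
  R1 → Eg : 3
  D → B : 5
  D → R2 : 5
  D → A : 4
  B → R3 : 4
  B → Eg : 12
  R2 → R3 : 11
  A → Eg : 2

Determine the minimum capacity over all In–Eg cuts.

Augment In→R1→Eg: bottleneck 3, flow now 3.
Augment In→B→Eg: bottleneck 4, flow now 7.
Augment In→R1→B→Eg: bottleneck 6, flow now 13.
Augment In→D→B→Eg: bottleneck 2, flow now 15.
Augment In→D→A→Eg: bottleneck 2, flow now 17.
No augmenting path remains; maximum flow = 17.
By max-flow min-cut, the minimum cut capacity equals the max flow.
In the residual graph, reachable from In: {In, R1, D, B, R2, A, R3}.
Min-cut edges: R1→Eg (3), B→Eg (12), A→Eg (2); capacity 3 + 12 + 2 = 17.

17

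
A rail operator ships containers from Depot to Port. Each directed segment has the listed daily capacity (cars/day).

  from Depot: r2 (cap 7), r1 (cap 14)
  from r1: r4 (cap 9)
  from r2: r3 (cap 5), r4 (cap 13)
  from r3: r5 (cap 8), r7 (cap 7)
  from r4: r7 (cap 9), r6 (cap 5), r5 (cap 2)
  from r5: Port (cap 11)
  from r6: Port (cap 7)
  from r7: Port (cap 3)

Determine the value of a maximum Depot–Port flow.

15

Augment Depot→r1→r4→r5→Port: bottleneck 2, flow now 2.
Augment Depot→r1→r4→r6→Port: bottleneck 5, flow now 7.
Augment Depot→r1→r4→r7→Port: bottleneck 2, flow now 9.
Augment Depot→r2→r3→r5→Port: bottleneck 5, flow now 14.
Augment Depot→r2→r4→r7→Port: bottleneck 1, flow now 15.
No augmenting path remains; maximum flow = 15.
In the residual graph, reachable from Depot: {Depot, r1, r2, r4, r7}.
Min-cut edges: r2→r3 (5), r4→r5 (2), r4→r6 (5), r7→Port (3); capacity 5 + 2 + 5 + 3 = 15.
This cut is saturated, so no flow can exceed 15.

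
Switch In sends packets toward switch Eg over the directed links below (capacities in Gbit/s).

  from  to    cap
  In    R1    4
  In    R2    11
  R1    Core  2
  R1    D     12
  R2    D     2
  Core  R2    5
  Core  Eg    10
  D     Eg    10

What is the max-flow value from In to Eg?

6

Augment In→R1→Core→Eg: bottleneck 2, flow now 2.
Augment In→R1→D→Eg: bottleneck 2, flow now 4.
Augment In→R2→D→Eg: bottleneck 2, flow now 6.
No augmenting path remains; maximum flow = 6.
In the residual graph, reachable from In: {In, R2}.
Min-cut edges: In→R1 (4), R2→D (2); capacity 4 + 2 = 6.
This cut is saturated, so no flow can exceed 6.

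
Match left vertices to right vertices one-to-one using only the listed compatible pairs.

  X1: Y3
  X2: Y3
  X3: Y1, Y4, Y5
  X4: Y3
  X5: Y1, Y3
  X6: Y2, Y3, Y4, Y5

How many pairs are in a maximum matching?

4

Unit-capacity flow: source→left, listed edges, right→sink; max matching = max flow.
Augmenting path X1→Y3 (+1); matched 1.
Augmenting path X3→Y1 (+1); matched 2.
Augmenting path X6→Y2 (+1); matched 3.
Augmenting path X5→Y1→X3→Y4 (+1); matched 4.
No augmenting path remains; maximum matching = 4.
König certificate: {X3, X5, X6, Y3} is a vertex cover of size 4 (every listed pair touches it), so no matching can be larger.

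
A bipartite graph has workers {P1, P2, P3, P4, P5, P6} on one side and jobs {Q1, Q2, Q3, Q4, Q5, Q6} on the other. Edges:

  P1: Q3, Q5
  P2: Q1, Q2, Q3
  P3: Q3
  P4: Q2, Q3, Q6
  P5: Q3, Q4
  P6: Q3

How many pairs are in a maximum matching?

5

Unit-capacity flow: source→left, listed edges, right→sink; max matching = max flow.
Augmenting path P1→Q3 (+1); matched 1.
Augmenting path P2→Q1 (+1); matched 2.
Augmenting path P4→Q2 (+1); matched 3.
Augmenting path P5→Q4 (+1); matched 4.
Augmenting path P3→Q3→P1→Q5 (+1); matched 5.
No augmenting path remains; maximum matching = 5.
König certificate: {P1, P2, P4, P5, Q3} is a vertex cover of size 5 (every listed pair touches it), so no matching can be larger.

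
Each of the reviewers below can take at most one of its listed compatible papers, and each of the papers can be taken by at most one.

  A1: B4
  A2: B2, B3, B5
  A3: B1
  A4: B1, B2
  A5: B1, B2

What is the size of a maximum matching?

4

Unit-capacity flow: source→left, listed edges, right→sink; max matching = max flow.
Augmenting path A1→B4 (+1); matched 1.
Augmenting path A2→B2 (+1); matched 2.
Augmenting path A3→B1 (+1); matched 3.
Augmenting path A4→B2→A2→B3 (+1); matched 4.
No augmenting path remains; maximum matching = 4.
König certificate: {A1, A2, B1, B2} is a vertex cover of size 4 (every listed pair touches it), so no matching can be larger.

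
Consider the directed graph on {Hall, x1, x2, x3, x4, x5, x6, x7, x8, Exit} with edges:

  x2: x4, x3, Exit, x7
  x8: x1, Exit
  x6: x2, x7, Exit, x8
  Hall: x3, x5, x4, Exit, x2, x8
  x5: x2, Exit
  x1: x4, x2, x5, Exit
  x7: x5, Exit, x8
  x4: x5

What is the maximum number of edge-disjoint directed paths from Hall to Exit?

Assign every edge capacity 1; by Menger, the answer equals the max flow.
Path Hall→Exit (+1); total 1.
Path Hall→x2→Exit (+1); total 2.
Path Hall→x5→Exit (+1); total 3.
Path Hall→x8→Exit (+1); total 4.
Path Hall→x4→x5→x2→x7→Exit (+1); total 5.
No residual Hall→Exit path; max flow = 5.
Certifying cut of size 5: {Hall→Exit, Hall→x2, Hall→x4, Hall→x5, Hall→x8}.

5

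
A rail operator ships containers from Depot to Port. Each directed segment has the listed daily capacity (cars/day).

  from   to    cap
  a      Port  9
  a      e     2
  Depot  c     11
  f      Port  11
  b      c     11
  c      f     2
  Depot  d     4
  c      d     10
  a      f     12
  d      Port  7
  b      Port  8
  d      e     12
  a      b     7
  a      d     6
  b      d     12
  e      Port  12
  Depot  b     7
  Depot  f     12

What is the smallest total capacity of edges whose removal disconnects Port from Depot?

32

Augment Depot→b→Port: bottleneck 7, flow now 7.
Augment Depot→d→Port: bottleneck 4, flow now 11.
Augment Depot→f→Port: bottleneck 11, flow now 22.
Augment Depot→c→d→Port: bottleneck 3, flow now 25.
Augment Depot→c→d→e→Port: bottleneck 7, flow now 32.
No augmenting path remains; maximum flow = 32.
By max-flow min-cut, the minimum cut capacity equals the max flow.
In the residual graph, reachable from Depot: {Depot, c, f}.
Min-cut edges: Depot→b (7), Depot→d (4), c→d (10), f→Port (11); capacity 7 + 4 + 10 + 11 = 32.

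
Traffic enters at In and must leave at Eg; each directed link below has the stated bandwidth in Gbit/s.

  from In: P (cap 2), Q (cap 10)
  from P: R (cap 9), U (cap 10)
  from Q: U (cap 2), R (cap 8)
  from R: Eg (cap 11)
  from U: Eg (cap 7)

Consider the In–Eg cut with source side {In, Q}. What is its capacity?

12

Edges leaving {In, Q}: In→P (2), Q→R (8), Q→U (2).
Cut capacity = 2 + 8 + 2 = 12.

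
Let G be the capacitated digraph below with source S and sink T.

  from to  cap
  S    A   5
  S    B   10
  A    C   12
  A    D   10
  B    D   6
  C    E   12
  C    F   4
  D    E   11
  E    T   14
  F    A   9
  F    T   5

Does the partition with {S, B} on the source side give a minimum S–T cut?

Yes — it is a minimum cut (capacity 11).

Given cut capacity: 5 + 6 = 11.
Augment S→A→C→E→T: bottleneck 5, flow now 5.
Augment S→B→D→E→T: bottleneck 6, flow now 11.
No augmenting path remains; maximum flow = 11.
Cut capacity 11 equals the max flow, so it is a minimum cut.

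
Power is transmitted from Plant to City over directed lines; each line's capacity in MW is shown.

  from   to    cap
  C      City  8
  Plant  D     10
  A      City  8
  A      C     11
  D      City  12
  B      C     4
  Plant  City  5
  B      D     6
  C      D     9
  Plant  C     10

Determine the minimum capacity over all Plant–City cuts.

25

Augment Plant→City: bottleneck 5, flow now 5.
Augment Plant→C→City: bottleneck 8, flow now 13.
Augment Plant→D→City: bottleneck 10, flow now 23.
Augment Plant→C→D→City: bottleneck 2, flow now 25.
No augmenting path remains; maximum flow = 25.
By max-flow min-cut, the minimum cut capacity equals the max flow.
In the residual graph, reachable from Plant: {Plant}.
Min-cut edges: Plant→C (10), Plant→D (10), Plant→City (5); capacity 10 + 10 + 5 = 25.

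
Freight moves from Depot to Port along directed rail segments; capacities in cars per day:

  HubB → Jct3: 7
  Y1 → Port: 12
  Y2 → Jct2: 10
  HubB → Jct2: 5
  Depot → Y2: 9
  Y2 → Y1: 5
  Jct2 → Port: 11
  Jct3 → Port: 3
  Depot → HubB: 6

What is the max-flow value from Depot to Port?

Augment Depot→Y2→Y1→Port: bottleneck 5, flow now 5.
Augment Depot→Y2→Jct2→Port: bottleneck 4, flow now 9.
Augment Depot→HubB→Jct3→Port: bottleneck 3, flow now 12.
Augment Depot→HubB→Jct2→Port: bottleneck 3, flow now 15.
No augmenting path remains; maximum flow = 15.
In the residual graph, reachable from Depot: {Depot}.
Min-cut edges: Depot→Y2 (9), Depot→HubB (6); capacity 9 + 6 = 15.
This cut is saturated, so no flow can exceed 15.

15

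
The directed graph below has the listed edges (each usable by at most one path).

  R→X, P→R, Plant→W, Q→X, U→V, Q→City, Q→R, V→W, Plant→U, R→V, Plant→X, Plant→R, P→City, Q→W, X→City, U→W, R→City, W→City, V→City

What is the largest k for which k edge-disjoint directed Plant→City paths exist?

Assign every edge capacity 1; by Menger, the answer equals the max flow.
Path Plant→R→City (+1); total 1.
Path Plant→W→City (+1); total 2.
Path Plant→X→City (+1); total 3.
Path Plant→U→V→City (+1); total 4.
No residual Plant→City path; max flow = 4.
Certifying cut of size 4: {Plant→R, Plant→U, Plant→W, Plant→X}.

4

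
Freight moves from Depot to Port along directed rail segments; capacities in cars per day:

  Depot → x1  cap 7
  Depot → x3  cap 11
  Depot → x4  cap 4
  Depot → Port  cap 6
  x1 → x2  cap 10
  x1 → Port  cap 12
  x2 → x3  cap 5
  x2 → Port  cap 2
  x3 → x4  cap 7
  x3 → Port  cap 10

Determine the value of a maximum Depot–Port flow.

23

Augment Depot→Port: bottleneck 6, flow now 6.
Augment Depot→x1→Port: bottleneck 7, flow now 13.
Augment Depot→x3→Port: bottleneck 10, flow now 23.
No augmenting path remains; maximum flow = 23.
In the residual graph, reachable from Depot: {Depot, x3, x4}.
Min-cut edges: Depot→x1 (7), Depot→Port (6), x3→Port (10); capacity 7 + 6 + 10 = 23.
This cut is saturated, so no flow can exceed 23.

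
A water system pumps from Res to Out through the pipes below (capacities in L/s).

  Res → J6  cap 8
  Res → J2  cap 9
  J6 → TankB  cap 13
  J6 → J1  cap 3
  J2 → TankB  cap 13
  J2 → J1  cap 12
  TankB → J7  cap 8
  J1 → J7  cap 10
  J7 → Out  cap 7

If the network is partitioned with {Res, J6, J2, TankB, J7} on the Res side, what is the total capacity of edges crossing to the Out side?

22

Edges leaving {Res, J6, J2, TankB, J7}: J6→J1 (3), J2→J1 (12), J7→Out (7).
Cut capacity = 3 + 12 + 7 = 22.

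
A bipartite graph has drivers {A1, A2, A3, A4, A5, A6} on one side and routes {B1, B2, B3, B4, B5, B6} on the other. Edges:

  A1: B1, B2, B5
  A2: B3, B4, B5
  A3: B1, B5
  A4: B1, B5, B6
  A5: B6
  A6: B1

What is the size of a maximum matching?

Unit-capacity flow: source→left, listed edges, right→sink; max matching = max flow.
Augmenting path A1→B1 (+1); matched 1.
Augmenting path A2→B3 (+1); matched 2.
Augmenting path A3→B5 (+1); matched 3.
Augmenting path A4→B6 (+1); matched 4.
Augmenting path A6→B1→A1→B2 (+1); matched 5.
No augmenting path remains; maximum matching = 5.
König certificate: {A1, A2, B1, B5, B6} is a vertex cover of size 5 (every listed pair touches it), so no matching can be larger.

5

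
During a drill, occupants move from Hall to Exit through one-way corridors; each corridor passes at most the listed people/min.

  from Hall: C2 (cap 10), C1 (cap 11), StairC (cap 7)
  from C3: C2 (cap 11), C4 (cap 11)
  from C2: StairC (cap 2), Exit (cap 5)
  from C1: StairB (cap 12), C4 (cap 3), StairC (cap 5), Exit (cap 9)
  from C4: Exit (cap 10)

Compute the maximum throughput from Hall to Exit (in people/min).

16

Augment Hall→C2→Exit: bottleneck 5, flow now 5.
Augment Hall→C1→Exit: bottleneck 9, flow now 14.
Augment Hall→C1→C4→Exit: bottleneck 2, flow now 16.
No augmenting path remains; maximum flow = 16.
In the residual graph, reachable from Hall: {Hall, C2, StairC}.
Min-cut edges: Hall→C1 (11), C2→Exit (5); capacity 11 + 5 = 16.
This cut is saturated, so no flow can exceed 16.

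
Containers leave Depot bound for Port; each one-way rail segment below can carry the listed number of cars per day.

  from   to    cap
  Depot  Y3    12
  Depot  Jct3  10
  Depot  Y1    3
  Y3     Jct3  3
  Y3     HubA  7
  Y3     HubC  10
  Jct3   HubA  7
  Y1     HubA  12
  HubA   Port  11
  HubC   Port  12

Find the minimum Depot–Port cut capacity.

Augment Depot→Y3→HubA→Port: bottleneck 7, flow now 7.
Augment Depot→Y3→HubC→Port: bottleneck 5, flow now 12.
Augment Depot→Jct3→HubA→Port: bottleneck 4, flow now 16.
Augment Depot→Jct3→HubA→Y3→HubC→Port: bottleneck 3, flow now 19. (uses reverse residual edge)
Augment Depot→Y1→HubA→Y3→HubC→Port: bottleneck 2, flow now 21. (uses reverse residual edge)
No augmenting path remains; maximum flow = 21.
By max-flow min-cut, the minimum cut capacity equals the max flow.
In the residual graph, reachable from Depot: {Depot, Y3, Jct3, Y1, HubA}.
Min-cut edges: Y3→HubC (10), HubA→Port (11); capacity 10 + 11 = 21.

21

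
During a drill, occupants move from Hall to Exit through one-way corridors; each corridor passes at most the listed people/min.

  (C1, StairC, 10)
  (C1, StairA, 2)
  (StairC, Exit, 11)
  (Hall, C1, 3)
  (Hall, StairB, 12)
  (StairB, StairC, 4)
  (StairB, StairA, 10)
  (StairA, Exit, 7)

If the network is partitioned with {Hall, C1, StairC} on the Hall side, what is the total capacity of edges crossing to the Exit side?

25

Edges leaving {Hall, C1, StairC}: Hall→StairB (12), C1→StairA (2), StairC→Exit (11).
Cut capacity = 12 + 2 + 11 = 25.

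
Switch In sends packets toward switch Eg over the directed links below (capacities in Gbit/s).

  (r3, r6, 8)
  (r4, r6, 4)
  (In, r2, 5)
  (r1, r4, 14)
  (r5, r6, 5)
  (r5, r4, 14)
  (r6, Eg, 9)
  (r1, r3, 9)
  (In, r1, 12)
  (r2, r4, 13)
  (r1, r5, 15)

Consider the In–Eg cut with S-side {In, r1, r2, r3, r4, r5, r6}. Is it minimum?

Yes — it is a minimum cut (capacity 9).

Given cut capacity: 9 = 9.
Augment In→r1→r3→r6→Eg: bottleneck 8, flow now 8.
Augment In→r1→r4→r6→Eg: bottleneck 1, flow now 9.
No augmenting path remains; maximum flow = 9.
Cut capacity 9 equals the max flow, so it is a minimum cut.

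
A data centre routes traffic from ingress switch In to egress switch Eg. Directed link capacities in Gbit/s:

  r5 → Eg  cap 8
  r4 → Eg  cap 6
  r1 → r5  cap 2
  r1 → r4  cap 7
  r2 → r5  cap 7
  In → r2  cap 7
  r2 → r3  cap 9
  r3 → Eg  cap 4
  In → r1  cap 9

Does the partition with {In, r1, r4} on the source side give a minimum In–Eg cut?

Given cut capacity: 7 + 2 + 6 = 15.
Augment In→r1→r4→Eg: bottleneck 6, flow now 6.
Augment In→r1→r5→Eg: bottleneck 2, flow now 8.
Augment In→r2→r3→Eg: bottleneck 4, flow now 12.
Augment In→r2→r5→Eg: bottleneck 3, flow now 15.
No augmenting path remains; maximum flow = 15.
Cut capacity 15 equals the max flow, so it is a minimum cut.

Yes — it is a minimum cut (capacity 15).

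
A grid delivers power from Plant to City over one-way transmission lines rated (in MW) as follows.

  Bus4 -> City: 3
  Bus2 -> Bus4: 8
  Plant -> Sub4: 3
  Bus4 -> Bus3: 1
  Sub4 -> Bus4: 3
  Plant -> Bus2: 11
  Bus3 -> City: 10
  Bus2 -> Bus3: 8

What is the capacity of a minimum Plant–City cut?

Augment Plant→Bus2→Bus4→City: bottleneck 3, flow now 3.
Augment Plant→Bus2→Bus3→City: bottleneck 8, flow now 11.
Augment Plant→Sub4→Bus4→Bus3→City: bottleneck 1, flow now 12.
No augmenting path remains; maximum flow = 12.
By max-flow min-cut, the minimum cut capacity equals the max flow.
In the residual graph, reachable from Plant: {Plant, Bus2, Sub4, Bus4}.
Min-cut edges: Bus2→Bus3 (8), Bus4→Bus3 (1), Bus4→City (3); capacity 8 + 1 + 3 = 12.

12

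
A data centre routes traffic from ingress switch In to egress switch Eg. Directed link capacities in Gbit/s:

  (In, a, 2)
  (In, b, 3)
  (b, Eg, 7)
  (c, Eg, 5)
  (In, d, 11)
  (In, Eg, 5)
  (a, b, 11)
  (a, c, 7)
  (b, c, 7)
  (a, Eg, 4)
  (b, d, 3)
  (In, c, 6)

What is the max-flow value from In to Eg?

15

Augment In→Eg: bottleneck 5, flow now 5.
Augment In→a→Eg: bottleneck 2, flow now 7.
Augment In→b→Eg: bottleneck 3, flow now 10.
Augment In→c→Eg: bottleneck 5, flow now 15.
No augmenting path remains; maximum flow = 15.
In the residual graph, reachable from In: {In, c, d}.
Min-cut edges: In→a (2), In→b (3), In→Eg (5), c→Eg (5); capacity 2 + 3 + 5 + 5 = 15.
This cut is saturated, so no flow can exceed 15.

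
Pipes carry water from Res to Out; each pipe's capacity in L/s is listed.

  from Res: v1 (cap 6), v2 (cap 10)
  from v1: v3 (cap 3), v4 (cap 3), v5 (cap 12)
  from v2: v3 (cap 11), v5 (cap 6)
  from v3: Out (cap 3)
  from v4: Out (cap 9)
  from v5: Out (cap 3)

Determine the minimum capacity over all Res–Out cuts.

9

Augment Res→v1→v3→Out: bottleneck 3, flow now 3.
Augment Res→v1→v4→Out: bottleneck 3, flow now 6.
Augment Res→v2→v5→Out: bottleneck 3, flow now 9.
No augmenting path remains; maximum flow = 9.
By max-flow min-cut, the minimum cut capacity equals the max flow.
In the residual graph, reachable from Res: {Res, v1, v2, v3, v5}.
Min-cut edges: v1→v4 (3), v3→Out (3), v5→Out (3); capacity 3 + 3 + 3 = 9.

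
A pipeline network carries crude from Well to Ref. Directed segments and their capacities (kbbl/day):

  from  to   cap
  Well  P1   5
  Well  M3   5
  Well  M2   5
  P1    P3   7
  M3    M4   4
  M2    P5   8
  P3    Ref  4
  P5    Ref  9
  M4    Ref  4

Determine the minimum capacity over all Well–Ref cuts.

Augment Well→P1→P3→Ref: bottleneck 4, flow now 4.
Augment Well→M3→M4→Ref: bottleneck 4, flow now 8.
Augment Well→M2→P5→Ref: bottleneck 5, flow now 13.
No augmenting path remains; maximum flow = 13.
By max-flow min-cut, the minimum cut capacity equals the max flow.
In the residual graph, reachable from Well: {Well, P1, M3, P3}.
Min-cut edges: Well→M2 (5), M3→M4 (4), P3→Ref (4); capacity 5 + 4 + 4 = 13.

13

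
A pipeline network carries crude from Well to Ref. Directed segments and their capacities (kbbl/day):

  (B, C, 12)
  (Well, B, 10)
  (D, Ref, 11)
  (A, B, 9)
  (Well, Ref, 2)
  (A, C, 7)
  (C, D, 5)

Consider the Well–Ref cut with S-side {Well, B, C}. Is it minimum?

Given cut capacity: 2 + 5 = 7.
Augment Well→Ref: bottleneck 2, flow now 2.
Augment Well→B→C→D→Ref: bottleneck 5, flow now 7.
No augmenting path remains; maximum flow = 7.
Cut capacity 7 equals the max flow, so it is a minimum cut.

Yes — it is a minimum cut (capacity 7).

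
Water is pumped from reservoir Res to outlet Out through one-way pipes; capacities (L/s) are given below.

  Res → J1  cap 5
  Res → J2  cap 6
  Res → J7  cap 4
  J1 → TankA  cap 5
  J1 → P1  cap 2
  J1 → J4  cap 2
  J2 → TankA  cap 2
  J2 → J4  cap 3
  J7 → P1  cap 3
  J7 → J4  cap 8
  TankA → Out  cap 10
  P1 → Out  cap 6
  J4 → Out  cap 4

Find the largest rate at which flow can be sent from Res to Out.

Augment Res→J1→TankA→Out: bottleneck 5, flow now 5.
Augment Res→J2→TankA→Out: bottleneck 2, flow now 7.
Augment Res→J2→J4→Out: bottleneck 3, flow now 10.
Augment Res→J7→P1→Out: bottleneck 3, flow now 13.
Augment Res→J7→J4→Out: bottleneck 1, flow now 14.
No augmenting path remains; maximum flow = 14.
In the residual graph, reachable from Res: {Res, J2}.
Min-cut edges: Res→J1 (5), Res→J7 (4), J2→TankA (2), J2→J4 (3); capacity 5 + 4 + 2 + 3 = 14.
This cut is saturated, so no flow can exceed 14.

14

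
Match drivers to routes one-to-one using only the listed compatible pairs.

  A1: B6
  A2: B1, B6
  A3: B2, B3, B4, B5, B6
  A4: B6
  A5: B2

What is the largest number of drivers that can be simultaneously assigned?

4

Unit-capacity flow: source→left, listed edges, right→sink; max matching = max flow.
Augmenting path A1→B6 (+1); matched 1.
Augmenting path A2→B1 (+1); matched 2.
Augmenting path A3→B2 (+1); matched 3.
Augmenting path A5→B2→A3→B3 (+1); matched 4.
No augmenting path remains; maximum matching = 4.
König certificate: {A2, A3, A5, B6} is a vertex cover of size 4 (every listed pair touches it), so no matching can be larger.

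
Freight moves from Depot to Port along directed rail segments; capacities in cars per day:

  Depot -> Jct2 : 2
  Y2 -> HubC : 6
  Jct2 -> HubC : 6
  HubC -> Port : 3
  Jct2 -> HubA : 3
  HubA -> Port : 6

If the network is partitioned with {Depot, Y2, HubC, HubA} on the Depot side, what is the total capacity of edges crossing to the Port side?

11

Edges leaving {Depot, Y2, HubC, HubA}: Depot→Jct2 (2), HubC→Port (3), HubA→Port (6).
Cut capacity = 2 + 3 + 6 = 11.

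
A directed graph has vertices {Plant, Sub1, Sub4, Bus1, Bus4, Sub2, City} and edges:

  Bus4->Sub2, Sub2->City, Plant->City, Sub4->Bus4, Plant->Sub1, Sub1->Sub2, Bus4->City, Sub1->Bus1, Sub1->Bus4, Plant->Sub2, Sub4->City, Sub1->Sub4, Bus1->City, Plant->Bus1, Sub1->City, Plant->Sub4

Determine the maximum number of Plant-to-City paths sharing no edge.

Assign every edge capacity 1; by Menger, the answer equals the max flow.
Path Plant→City (+1); total 1.
Path Plant→Sub1→City (+1); total 2.
Path Plant→Sub4→City (+1); total 3.
Path Plant→Bus1→City (+1); total 4.
Path Plant→Sub2→City (+1); total 5.
No residual Plant→City path; max flow = 5.
Certifying cut of size 5: {Plant→Bus1, Plant→City, Plant→Sub1, Plant→Sub2, Plant→Sub4}.

5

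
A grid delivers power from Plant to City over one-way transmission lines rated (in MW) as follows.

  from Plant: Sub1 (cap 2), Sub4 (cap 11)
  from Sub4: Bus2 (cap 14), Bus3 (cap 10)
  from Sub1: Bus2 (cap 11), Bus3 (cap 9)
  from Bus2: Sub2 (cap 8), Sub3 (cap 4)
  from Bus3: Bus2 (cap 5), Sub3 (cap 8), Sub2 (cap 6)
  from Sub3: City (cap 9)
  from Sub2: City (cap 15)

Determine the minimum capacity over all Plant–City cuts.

Augment Plant→Sub4→Bus2→Sub3→City: bottleneck 4, flow now 4.
Augment Plant→Sub4→Bus2→Sub2→City: bottleneck 7, flow now 11.
Augment Plant→Sub1→Bus2→Sub2→City: bottleneck 1, flow now 12.
Augment Plant→Sub1→Bus3→Sub3→City: bottleneck 1, flow now 13.
No augmenting path remains; maximum flow = 13.
By max-flow min-cut, the minimum cut capacity equals the max flow.
In the residual graph, reachable from Plant: {Plant}.
Min-cut edges: Plant→Sub4 (11), Plant→Sub1 (2); capacity 11 + 2 = 13.

13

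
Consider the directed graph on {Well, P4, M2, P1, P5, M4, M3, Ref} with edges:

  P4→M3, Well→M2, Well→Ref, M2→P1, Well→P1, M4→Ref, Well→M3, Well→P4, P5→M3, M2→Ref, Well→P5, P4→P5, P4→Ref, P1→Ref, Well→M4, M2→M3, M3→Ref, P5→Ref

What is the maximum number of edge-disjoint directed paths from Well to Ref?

Assign every edge capacity 1; by Menger, the answer equals the max flow.
Path Well→Ref (+1); total 1.
Path Well→P4→Ref (+1); total 2.
Path Well→M2→Ref (+1); total 3.
Path Well→P1→Ref (+1); total 4.
Path Well→P5→Ref (+1); total 5.
Path Well→M4→Ref (+1); total 6.
Path Well→M3→Ref (+1); total 7.
No residual Well→Ref path; max flow = 7.
Certifying cut of size 7: {Well→M2, Well→M3, Well→M4, Well→P1, Well→P4, Well→P5, Well→Ref}.

7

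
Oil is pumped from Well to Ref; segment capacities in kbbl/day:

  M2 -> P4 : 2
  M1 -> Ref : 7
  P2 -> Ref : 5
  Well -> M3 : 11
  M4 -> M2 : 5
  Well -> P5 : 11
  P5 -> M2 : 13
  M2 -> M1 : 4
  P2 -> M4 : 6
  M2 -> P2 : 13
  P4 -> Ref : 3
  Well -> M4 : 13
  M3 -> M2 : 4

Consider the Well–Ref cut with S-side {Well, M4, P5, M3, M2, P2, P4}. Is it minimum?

No — its capacity is 12, but the minimum cut has capacity 11.

Given cut capacity: 4 + 5 + 3 = 12.
Augment Well→M4→M2→P2→Ref: bottleneck 5, flow now 5.
Augment Well→P5→M2→M1→Ref: bottleneck 4, flow now 9.
Augment Well→P5→M2→P4→Ref: bottleneck 2, flow now 11.
No augmenting path remains; maximum flow = 11.
In the residual graph, reachable from Well: {Well, M4, P5, M3, M2, P2}.
Min-cut edges: M2→M1 (4), M2→P4 (2), P2→Ref (5); capacity 4 + 2 + 5 = 11.
Cut capacity 12 exceeds the max flow 11, so it is not minimum.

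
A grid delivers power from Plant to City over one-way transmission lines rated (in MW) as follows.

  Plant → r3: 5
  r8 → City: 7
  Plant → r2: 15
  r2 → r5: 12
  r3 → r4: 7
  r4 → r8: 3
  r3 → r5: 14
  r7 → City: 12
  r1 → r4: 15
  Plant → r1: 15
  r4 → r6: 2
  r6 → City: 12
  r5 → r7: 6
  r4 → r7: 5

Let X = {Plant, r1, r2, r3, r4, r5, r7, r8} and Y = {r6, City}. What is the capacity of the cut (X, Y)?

Edges leaving {Plant, r1, r2, r3, r4, r5, r7, r8}: r4→r6 (2), r7→City (12), r8→City (7).
Cut capacity = 2 + 12 + 7 = 21.

21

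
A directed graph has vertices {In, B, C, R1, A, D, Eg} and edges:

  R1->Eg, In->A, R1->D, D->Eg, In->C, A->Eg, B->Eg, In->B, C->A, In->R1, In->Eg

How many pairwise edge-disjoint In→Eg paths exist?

Assign every edge capacity 1; by Menger, the answer equals the max flow.
Path In→Eg (+1); total 1.
Path In→B→Eg (+1); total 2.
Path In→R1→Eg (+1); total 3.
Path In→A→Eg (+1); total 4.
No residual In→Eg path; max flow = 4.
Certifying cut of size 4: {A→Eg, In→B, In→Eg, In→R1}.

4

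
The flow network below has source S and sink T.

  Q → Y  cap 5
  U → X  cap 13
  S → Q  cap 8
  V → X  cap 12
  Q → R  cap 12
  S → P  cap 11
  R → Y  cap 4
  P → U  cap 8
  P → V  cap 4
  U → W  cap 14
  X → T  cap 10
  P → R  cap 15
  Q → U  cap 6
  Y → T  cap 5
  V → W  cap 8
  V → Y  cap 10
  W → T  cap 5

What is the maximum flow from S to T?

19

Augment S→Q→Y→T: bottleneck 5, flow now 5.
Augment S→P→U→W→T: bottleneck 5, flow now 10.
Augment S→P→U→X→T: bottleneck 3, flow now 13.
Augment S→P→V→X→T: bottleneck 3, flow now 16.
Augment S→Q→U→X→T: bottleneck 3, flow now 19.
No augmenting path remains; maximum flow = 19.
In the residual graph, reachable from S: {S}.
Min-cut edges: S→P (11), S→Q (8); capacity 11 + 8 = 19.
This cut is saturated, so no flow can exceed 19.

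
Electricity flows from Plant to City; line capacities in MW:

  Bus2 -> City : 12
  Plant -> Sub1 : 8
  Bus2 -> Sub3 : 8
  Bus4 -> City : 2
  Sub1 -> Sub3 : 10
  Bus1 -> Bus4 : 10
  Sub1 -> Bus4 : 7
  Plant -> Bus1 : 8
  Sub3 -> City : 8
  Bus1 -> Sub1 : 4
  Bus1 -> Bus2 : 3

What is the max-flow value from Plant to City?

Augment Plant→Sub1→Bus4→City: bottleneck 2, flow now 2.
Augment Plant→Sub1→Sub3→City: bottleneck 6, flow now 8.
Augment Plant→Bus1→Bus2→City: bottleneck 3, flow now 11.
Augment Plant→Bus1→Sub1→Sub3→City: bottleneck 2, flow now 13.
No augmenting path remains; maximum flow = 13.
In the residual graph, reachable from Plant: {Plant, Sub1, Bus1, Bus4, Sub3}.
Min-cut edges: Bus1→Bus2 (3), Bus4→City (2), Sub3→City (8); capacity 3 + 2 + 8 = 13.
This cut is saturated, so no flow can exceed 13.

13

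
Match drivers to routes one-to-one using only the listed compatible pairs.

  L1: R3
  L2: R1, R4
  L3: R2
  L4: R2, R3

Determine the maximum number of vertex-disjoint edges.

Unit-capacity flow: source→left, listed edges, right→sink; max matching = max flow.
Augmenting path L1→R3 (+1); matched 1.
Augmenting path L2→R1 (+1); matched 2.
Augmenting path L3→R2 (+1); matched 3.
No augmenting path remains; maximum matching = 3.
König certificate: {L2, R2, R3} is a vertex cover of size 3 (every listed pair touches it), so no matching can be larger.

3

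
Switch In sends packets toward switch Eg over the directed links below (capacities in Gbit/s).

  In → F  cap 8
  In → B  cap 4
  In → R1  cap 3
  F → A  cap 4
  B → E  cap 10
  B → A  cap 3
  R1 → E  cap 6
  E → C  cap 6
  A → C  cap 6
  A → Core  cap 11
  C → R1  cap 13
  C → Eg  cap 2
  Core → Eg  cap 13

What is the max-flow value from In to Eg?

Augment In→F→A→C→Eg: bottleneck 2, flow now 2.
Augment In→F→A→Core→Eg: bottleneck 2, flow now 4.
Augment In→B→A→Core→Eg: bottleneck 3, flow now 7.
Augment In→B→E→C→A→Core→Eg: bottleneck 1, flow now 8. (uses reverse residual edge)
Augment In→R1→E→C→A→Core→Eg: bottleneck 1, flow now 9. (uses reverse residual edge)
No augmenting path remains; maximum flow = 9.
In the residual graph, reachable from In: {In, F, B, R1, E, C}.
Min-cut edges: F→A (4), B→A (3), C→Eg (2); capacity 4 + 3 + 2 = 9.
This cut is saturated, so no flow can exceed 9.

9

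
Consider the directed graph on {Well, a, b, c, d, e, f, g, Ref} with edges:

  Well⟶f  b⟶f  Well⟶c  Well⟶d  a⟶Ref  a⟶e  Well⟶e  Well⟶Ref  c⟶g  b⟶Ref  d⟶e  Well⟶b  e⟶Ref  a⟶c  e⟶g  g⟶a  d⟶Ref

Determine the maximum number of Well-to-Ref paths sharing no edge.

Assign every edge capacity 1; by Menger, the answer equals the max flow.
Path Well→Ref (+1); total 1.
Path Well→b→Ref (+1); total 2.
Path Well→d→Ref (+1); total 3.
Path Well→e→Ref (+1); total 4.
Path Well→c→g→a→Ref (+1); total 5.
No residual Well→Ref path; max flow = 5.
Certifying cut of size 5: {Well→Ref, Well→b, Well→c, Well→d, Well→e}.

5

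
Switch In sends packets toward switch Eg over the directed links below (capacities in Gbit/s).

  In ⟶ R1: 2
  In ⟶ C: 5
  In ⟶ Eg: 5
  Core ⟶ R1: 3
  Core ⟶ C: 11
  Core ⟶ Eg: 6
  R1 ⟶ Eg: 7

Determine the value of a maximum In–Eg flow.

7

Augment In→Eg: bottleneck 5, flow now 5.
Augment In→R1→Eg: bottleneck 2, flow now 7.
No augmenting path remains; maximum flow = 7.
In the residual graph, reachable from In: {In, C}.
Min-cut edges: In→R1 (2), In→Eg (5); capacity 2 + 5 = 7.
This cut is saturated, so no flow can exceed 7.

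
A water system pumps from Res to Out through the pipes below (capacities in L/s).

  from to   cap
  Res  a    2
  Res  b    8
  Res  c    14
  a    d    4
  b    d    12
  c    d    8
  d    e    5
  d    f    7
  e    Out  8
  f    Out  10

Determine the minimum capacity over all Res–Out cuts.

Augment Res→a→d→e→Out: bottleneck 2, flow now 2.
Augment Res→b→d→e→Out: bottleneck 3, flow now 5.
Augment Res→b→d→f→Out: bottleneck 5, flow now 10.
Augment Res→c→d→f→Out: bottleneck 2, flow now 12.
No augmenting path remains; maximum flow = 12.
By max-flow min-cut, the minimum cut capacity equals the max flow.
In the residual graph, reachable from Res: {Res, a, b, c, d}.
Min-cut edges: d→e (5), d→f (7); capacity 5 + 7 = 12.

12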